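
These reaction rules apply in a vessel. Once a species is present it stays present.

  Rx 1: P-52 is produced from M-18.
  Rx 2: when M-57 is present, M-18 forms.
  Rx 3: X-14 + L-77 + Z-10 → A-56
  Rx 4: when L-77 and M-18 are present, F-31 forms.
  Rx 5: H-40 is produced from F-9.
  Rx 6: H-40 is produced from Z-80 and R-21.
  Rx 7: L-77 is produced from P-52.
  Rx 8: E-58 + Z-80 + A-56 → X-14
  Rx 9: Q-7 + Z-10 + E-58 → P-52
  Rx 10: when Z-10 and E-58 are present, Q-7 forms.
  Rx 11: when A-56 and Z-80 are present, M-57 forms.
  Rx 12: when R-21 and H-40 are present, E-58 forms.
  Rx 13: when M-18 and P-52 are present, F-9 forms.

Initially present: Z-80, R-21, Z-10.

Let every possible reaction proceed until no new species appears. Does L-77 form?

Z-80 and R-21 present → H-40 forms (Rx 6).
R-21 and H-40 present → E-58 forms (Rx 12).
Z-10 and E-58 present → Q-7 forms (Rx 10).
Q-7, Z-10, and E-58 present → P-52 forms (Rx 9).
P-52 present → L-77 forms (Rx 7).

Yes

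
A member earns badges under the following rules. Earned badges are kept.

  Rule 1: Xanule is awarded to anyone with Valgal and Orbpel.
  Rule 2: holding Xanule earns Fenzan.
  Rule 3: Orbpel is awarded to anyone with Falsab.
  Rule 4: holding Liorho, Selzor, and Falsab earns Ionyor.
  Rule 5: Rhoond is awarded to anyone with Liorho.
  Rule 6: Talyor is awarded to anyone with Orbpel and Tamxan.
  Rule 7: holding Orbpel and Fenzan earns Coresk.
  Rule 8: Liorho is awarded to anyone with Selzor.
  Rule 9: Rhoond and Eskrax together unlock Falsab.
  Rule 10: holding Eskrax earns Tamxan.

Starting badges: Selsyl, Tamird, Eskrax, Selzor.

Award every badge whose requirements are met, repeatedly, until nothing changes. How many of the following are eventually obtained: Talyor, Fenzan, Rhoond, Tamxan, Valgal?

3

With Selzor, Liorho is earned (Rule 8).
With Eskrax, Tamxan is earned (Rule 10).
With Liorho, Rhoond is earned (Rule 5).
With Rhoond and Eskrax, Falsab is earned (Rule 9).
With Falsab, Orbpel is earned (Rule 3).
With Orbpel and Tamxan, Talyor is earned (Rule 6).
Talyor: reached.
Fenzan would need Xanule (Rule 2), but Xanule is never earned.
Rhoond: reached.
Tamxan: reached.
No rule produces Valgal, and it is not given.
Reached: Talyor, Rhoond, and Tamxan — 3 of the 5.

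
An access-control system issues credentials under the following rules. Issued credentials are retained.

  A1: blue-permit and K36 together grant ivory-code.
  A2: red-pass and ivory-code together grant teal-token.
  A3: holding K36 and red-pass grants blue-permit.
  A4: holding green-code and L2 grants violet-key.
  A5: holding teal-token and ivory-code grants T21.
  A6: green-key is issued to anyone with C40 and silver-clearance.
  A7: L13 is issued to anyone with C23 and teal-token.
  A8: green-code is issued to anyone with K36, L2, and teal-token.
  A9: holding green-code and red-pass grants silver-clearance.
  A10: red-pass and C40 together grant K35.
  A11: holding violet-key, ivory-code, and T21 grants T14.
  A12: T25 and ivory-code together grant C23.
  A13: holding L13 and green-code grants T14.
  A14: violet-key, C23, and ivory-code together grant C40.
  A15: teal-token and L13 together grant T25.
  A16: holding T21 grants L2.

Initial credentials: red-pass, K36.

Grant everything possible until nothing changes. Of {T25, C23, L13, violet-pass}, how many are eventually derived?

T25 would need teal-token and L13 (A15), but L13 is never granted.
C23 would need T25 and ivory-code (A12), but T25 is never granted.
L13 would need C23 and teal-token (A7), but C23 is never granted.
No rule produces violet-pass, and it is not given.
None of the 4 are reached.

0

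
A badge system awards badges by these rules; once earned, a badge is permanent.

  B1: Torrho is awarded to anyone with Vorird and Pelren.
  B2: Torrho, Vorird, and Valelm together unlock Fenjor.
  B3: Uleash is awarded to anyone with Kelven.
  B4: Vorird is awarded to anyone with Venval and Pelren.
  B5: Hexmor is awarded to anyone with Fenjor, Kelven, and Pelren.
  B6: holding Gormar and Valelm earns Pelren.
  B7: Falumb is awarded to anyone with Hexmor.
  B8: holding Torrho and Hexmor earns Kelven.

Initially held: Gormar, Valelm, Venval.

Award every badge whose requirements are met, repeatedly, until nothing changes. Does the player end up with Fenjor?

Yes

With Gormar and Valelm, Pelren is earned (B6).
With Venval and Pelren, Vorird is earned (B4).
With Vorird and Pelren, Torrho is earned (B1).
With Torrho, Vorird, and Valelm, Fenjor is earned (B2).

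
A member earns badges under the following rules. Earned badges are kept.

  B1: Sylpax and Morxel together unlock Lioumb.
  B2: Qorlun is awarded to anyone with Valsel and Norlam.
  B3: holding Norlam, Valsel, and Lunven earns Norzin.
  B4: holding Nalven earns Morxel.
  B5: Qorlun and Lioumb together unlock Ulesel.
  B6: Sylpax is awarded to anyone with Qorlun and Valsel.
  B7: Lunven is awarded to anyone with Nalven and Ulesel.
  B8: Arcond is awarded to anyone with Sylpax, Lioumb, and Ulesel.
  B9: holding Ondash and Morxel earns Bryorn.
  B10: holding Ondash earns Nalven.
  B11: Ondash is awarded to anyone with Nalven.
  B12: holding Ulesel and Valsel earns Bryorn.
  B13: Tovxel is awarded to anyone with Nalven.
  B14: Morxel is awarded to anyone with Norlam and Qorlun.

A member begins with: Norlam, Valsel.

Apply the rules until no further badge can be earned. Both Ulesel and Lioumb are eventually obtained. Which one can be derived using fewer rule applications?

Lioumb: With Valsel and Norlam, Qorlun is earned (B2). With Qorlun and Valsel, Sylpax is earned (B6). With Norlam and Qorlun, Morxel is earned (B14). With Sylpax and Morxel, Lioumb is earned (B1). [4 rule applications]
Ulesel: With Valsel and Norlam, Qorlun is earned (B2). With Qorlun and Valsel, Sylpax is earned (B6). With Norlam and Qorlun, Morxel is earned (B14). With Sylpax and Morxel, Lioumb is earned (B1). With Qorlun and Lioumb, Ulesel is earned (B5). [5 rule applications]
Lioumb needs fewer.

Lioumb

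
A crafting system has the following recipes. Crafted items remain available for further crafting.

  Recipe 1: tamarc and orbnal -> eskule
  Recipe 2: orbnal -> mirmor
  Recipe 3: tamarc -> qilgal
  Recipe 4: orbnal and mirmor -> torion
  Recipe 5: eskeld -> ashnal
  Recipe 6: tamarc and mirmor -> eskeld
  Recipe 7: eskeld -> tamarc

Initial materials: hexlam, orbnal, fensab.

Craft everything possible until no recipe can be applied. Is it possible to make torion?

orbnal -> mirmor (Recipe 2).
orbnal and mirmor -> torion (Recipe 4).

Yes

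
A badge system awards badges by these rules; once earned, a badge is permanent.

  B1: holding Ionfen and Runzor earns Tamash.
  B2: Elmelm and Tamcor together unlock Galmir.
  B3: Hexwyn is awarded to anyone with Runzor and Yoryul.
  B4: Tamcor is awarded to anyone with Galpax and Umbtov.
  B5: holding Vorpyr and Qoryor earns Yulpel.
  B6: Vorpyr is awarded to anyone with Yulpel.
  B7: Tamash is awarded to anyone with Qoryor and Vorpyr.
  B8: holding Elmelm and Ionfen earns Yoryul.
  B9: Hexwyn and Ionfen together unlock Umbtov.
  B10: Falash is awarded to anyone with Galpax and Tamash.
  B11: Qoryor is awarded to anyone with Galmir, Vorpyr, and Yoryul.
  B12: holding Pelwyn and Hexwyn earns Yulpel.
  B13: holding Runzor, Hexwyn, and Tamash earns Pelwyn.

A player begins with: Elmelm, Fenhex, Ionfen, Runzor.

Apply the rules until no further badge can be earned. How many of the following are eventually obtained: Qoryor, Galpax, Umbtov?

1

With Elmelm and Ionfen, Yoryul is earned (B8).
With Runzor and Yoryul, Hexwyn is earned (B3).
With Hexwyn and Ionfen, Umbtov is earned (B9).
Qoryor would need Galmir, Vorpyr, and Yoryul (B11), but Galmir is never earned.
No rule produces Galpax, and it is not given.
Umbtov: reached.
Reached: Umbtov — 1 of the 3.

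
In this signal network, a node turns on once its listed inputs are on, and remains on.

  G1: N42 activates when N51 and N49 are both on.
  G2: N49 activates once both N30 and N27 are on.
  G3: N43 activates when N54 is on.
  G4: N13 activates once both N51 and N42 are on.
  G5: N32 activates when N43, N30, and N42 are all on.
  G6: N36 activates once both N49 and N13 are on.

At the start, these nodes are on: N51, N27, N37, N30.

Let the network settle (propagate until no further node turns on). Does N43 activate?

No

N43 would need N54 (G3), but N54 never turns on.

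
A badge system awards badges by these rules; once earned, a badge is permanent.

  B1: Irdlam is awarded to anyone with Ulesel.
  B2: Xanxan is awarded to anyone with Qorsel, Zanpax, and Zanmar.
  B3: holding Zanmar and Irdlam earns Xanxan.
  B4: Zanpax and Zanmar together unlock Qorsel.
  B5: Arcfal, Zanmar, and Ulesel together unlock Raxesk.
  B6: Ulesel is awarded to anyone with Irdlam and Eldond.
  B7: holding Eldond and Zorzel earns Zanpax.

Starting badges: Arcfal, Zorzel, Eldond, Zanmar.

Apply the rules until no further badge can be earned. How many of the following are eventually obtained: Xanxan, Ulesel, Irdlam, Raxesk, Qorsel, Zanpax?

3

With Eldond and Zorzel, Zanpax is earned (B7).
With Zanpax and Zanmar, Qorsel is earned (B4).
With Qorsel, Zanpax, and Zanmar, Xanxan is earned (B2).
Xanxan: reached.
Ulesel would need Irdlam and Eldond (B6), but Irdlam is never earned.
Irdlam would need Ulesel (B1), but Ulesel is never earned.
Raxesk would need Arcfal, Zanmar, and Ulesel (B5), but Ulesel is never earned.
Qorsel: reached.
Zanpax: reached.
Reached: Xanxan, Qorsel, and Zanpax — 3 of the 6.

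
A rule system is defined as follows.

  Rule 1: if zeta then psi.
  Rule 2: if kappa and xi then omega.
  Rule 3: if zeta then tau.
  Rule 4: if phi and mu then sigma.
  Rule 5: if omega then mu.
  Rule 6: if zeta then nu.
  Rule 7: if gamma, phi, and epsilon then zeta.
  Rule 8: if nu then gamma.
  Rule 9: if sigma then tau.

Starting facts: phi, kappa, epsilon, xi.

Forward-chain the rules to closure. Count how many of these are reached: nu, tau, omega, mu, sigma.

From kappa and xi, Rule 2 gives omega.
From omega, Rule 5 gives mu.
phi and mu hold, so sigma follows (Rule 4).
From sigma, Rule 9 gives tau.
nu would need zeta (Rule 6), but zeta is never established.
tau: reached.
omega: reached.
mu: reached.
sigma: reached.
Reached: tau, omega, mu, and sigma — 4 of the 5.

4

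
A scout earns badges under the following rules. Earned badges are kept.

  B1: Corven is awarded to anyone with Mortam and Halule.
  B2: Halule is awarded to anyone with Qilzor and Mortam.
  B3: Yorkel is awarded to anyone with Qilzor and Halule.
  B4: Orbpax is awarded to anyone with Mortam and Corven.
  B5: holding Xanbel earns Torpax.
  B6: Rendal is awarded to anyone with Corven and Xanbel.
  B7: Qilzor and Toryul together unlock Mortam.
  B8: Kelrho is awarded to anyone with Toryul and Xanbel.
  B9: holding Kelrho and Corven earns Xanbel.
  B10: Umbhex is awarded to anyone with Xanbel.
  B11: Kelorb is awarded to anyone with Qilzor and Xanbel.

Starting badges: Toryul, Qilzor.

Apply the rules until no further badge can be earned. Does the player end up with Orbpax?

Yes

With Qilzor and Toryul, Mortam is earned (B7).
With Qilzor and Mortam, Halule is earned (B2).
With Mortam and Halule, Corven is earned (B1).
With Mortam and Corven, Orbpax is earned (B4).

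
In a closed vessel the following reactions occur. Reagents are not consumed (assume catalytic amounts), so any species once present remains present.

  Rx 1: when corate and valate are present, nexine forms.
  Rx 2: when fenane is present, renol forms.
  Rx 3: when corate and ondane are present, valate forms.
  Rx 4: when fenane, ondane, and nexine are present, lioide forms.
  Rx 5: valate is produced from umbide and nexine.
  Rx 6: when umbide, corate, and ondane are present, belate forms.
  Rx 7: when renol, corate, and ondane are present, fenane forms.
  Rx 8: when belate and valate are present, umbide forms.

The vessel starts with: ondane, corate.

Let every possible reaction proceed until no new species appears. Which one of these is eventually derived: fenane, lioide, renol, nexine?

corate and ondane present → valate forms (Rx 3).
corate and valate present → nexine forms (Rx 1).
renol would need fenane (Rx 2), but fenane never forms. lioide would need fenane, ondane, and nexine (Rx 4), but fenane never forms. fenane would need renol, corate, and ondane (Rx 7), but renol never forms.

nexine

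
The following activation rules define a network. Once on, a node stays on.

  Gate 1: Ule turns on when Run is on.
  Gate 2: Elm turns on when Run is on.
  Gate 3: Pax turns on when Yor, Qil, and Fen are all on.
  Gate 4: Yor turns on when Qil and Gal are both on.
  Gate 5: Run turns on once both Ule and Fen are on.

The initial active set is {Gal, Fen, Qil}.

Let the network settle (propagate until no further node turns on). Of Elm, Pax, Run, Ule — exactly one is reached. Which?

Pax

Qil and Gal are on, so Yor turns on (Gate 4).
Gate 3: Yor, Qil, and Fen on → Pax on.
Elm would need Run (Gate 2), but Run never turns on. Ule would need Run (Gate 1), but Run never turns on. Run would need Ule and Fen (Gate 5), but Ule never turns on.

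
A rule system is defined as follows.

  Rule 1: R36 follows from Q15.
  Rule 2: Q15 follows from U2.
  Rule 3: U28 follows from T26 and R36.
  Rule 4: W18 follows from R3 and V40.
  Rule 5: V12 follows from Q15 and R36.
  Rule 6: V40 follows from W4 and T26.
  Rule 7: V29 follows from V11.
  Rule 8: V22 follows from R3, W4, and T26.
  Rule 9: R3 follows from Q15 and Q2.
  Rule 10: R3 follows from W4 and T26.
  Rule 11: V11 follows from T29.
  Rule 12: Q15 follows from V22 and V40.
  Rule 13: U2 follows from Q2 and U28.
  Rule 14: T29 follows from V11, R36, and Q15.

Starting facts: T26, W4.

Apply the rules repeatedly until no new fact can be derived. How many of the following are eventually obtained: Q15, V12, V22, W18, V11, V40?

From W4 and T26, Rule 6 gives V40.
W4 and T26 hold, so R3 follows (Rule 10).
From R3, W4, and T26, Rule 8 gives V22.
From R3 and V40, Rule 4 gives W18.
V22 and V40 hold, so Q15 follows (Rule 12).
Q15 holds, so R36 follows (Rule 1).
Q15 and R36 hold, so V12 follows (Rule 5).
Q15: reached.
V12: reached.
V22: reached.
W18: reached.
V11 would need T29 (Rule 11), but T29 is never established.
V40: reached.
Reached: Q15, V12, V22, W18, and V40 — 5 of the 6.

5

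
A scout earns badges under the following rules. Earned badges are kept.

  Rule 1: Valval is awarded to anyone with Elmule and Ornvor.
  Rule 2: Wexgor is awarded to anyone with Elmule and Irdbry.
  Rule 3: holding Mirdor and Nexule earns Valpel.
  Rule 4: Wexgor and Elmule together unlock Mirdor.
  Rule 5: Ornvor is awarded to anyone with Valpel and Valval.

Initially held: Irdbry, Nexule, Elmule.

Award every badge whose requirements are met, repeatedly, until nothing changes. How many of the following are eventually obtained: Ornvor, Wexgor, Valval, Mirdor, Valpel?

3

With Elmule and Irdbry, Wexgor is earned (Rule 2).
With Wexgor and Elmule, Mirdor is earned (Rule 4).
With Mirdor and Nexule, Valpel is earned (Rule 3).
Ornvor would need Valpel and Valval (Rule 5), but Valval is never earned.
Wexgor: reached.
Valval would need Elmule and Ornvor (Rule 1), but Ornvor is never earned.
Mirdor: reached.
Valpel: reached.
Reached: Wexgor, Mirdor, and Valpel — 3 of the 5.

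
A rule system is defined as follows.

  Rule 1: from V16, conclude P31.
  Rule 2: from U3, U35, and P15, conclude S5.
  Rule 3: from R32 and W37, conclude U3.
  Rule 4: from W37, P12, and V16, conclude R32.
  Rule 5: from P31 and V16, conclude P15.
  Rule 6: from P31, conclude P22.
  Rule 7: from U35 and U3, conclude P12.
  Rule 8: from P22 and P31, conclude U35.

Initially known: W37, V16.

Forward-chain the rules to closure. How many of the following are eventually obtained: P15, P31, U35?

V16 holds, so P31 follows (Rule 1).
P31 and V16 hold, so P15 follows (Rule 5).
P31 holds, so P22 follows (Rule 6).
From P22 and P31, Rule 8 gives U35.
P15: reached.
P31: reached.
U35: reached.
All 3 are reached.

3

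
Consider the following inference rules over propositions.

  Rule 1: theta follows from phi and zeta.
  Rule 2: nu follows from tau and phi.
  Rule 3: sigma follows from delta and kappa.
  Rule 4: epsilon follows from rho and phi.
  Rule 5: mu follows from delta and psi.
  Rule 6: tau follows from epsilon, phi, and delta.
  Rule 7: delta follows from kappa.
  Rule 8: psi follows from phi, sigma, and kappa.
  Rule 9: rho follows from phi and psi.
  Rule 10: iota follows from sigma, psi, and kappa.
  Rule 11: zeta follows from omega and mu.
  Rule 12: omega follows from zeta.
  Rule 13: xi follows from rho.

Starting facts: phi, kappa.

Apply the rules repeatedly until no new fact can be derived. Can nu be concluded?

Yes

From kappa, Rule 7 gives delta.
delta and kappa hold, so sigma follows (Rule 3).
From phi, sigma, and kappa, Rule 8 gives psi.
phi and psi hold, so rho follows (Rule 9).
rho and phi hold, so epsilon follows (Rule 4).
From epsilon, phi, and delta, Rule 6 gives tau.
From tau and phi, Rule 2 gives nu.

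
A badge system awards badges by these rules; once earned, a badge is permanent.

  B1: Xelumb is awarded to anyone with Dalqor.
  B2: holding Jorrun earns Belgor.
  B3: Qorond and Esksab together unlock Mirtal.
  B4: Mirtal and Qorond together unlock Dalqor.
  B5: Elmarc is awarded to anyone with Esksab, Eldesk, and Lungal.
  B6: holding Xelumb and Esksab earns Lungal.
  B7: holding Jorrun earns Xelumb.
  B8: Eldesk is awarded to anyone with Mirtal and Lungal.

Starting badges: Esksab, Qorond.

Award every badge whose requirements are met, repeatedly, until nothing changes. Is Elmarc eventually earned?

Yes

With Qorond and Esksab, Mirtal is earned (B3).
With Mirtal and Qorond, Dalqor is earned (B4).
With Dalqor, Xelumb is earned (B1).
With Xelumb and Esksab, Lungal is earned (B6).
With Mirtal and Lungal, Eldesk is earned (B8).
With Esksab, Eldesk, and Lungal, Elmarc is earned (B5).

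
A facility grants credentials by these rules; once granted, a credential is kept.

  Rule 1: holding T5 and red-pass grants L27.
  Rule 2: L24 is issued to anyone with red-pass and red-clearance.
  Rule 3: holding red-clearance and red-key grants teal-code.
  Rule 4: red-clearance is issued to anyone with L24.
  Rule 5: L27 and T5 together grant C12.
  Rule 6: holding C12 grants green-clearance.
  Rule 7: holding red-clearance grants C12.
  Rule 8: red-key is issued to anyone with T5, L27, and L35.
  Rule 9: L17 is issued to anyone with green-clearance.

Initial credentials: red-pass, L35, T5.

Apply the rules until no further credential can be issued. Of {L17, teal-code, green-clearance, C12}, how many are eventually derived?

3

Holding T5 and red-pass grants L27 (Rule 1).
Holding L27 and T5 grants C12 (Rule 5).
Holding C12 grants green-clearance (Rule 6).
Holding green-clearance grants L17 (Rule 9).
L17: reached.
teal-code would need red-clearance and red-key (Rule 3), but red-clearance is never granted.
green-clearance: reached.
C12: reached.
Reached: L17, green-clearance, and C12 — 3 of the 4.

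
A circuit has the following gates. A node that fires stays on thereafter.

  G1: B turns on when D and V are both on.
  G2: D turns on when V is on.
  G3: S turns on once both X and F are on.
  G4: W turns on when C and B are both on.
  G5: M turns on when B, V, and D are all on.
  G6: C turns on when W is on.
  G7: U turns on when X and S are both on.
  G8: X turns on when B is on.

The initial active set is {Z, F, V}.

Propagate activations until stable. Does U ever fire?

Yes

V is on, so D turns on (G2).
G1: D and V on → B on.
B is on, so X turns on (G8).
G3: X and F on → S on.
G7: X and S on → U on.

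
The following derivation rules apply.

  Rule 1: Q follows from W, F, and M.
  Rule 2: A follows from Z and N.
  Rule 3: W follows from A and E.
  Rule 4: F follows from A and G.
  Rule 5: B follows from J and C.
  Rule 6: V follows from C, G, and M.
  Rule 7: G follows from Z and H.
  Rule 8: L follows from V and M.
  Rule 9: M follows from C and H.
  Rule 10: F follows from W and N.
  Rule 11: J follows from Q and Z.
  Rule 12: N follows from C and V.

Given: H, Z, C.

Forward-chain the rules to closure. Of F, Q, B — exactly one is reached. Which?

From C and H, Rule 9 gives M.
Z and H hold, so G follows (Rule 7).
C, G, and M hold, so V follows (Rule 6).
From C and V, Rule 12 gives N.
Z and N hold, so A follows (Rule 2).
A and G hold, so F follows (Rule 4).
B would need J and C (Rule 5), but J is never established. Q would need W, F, and M (Rule 1), but W is never established.

F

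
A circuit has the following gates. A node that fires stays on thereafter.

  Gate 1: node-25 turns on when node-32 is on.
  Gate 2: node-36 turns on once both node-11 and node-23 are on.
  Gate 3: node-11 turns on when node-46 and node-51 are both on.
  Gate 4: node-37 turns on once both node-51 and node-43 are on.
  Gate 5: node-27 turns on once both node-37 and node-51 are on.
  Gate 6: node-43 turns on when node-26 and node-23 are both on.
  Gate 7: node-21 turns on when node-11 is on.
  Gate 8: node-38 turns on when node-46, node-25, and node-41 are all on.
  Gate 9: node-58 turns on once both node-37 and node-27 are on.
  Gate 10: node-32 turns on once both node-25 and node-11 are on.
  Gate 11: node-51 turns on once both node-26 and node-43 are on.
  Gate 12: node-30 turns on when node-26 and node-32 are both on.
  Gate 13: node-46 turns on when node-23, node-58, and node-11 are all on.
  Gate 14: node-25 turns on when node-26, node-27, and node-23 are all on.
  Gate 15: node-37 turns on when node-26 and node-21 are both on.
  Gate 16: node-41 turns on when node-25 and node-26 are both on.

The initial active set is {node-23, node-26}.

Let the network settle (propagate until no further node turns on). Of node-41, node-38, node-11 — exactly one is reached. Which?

node-41

Gate 6: node-26 and node-23 on → node-43 on.
Gate 11: node-26 and node-43 on → node-51 on.
node-51 and node-43 are on, so node-37 turns on (Gate 4).
Gate 5: node-37 and node-51 on → node-27 on.
Gate 14: node-26, node-27, and node-23 on → node-25 on.
node-25 and node-26 are on, so node-41 turns on (Gate 16).
node-11 would need node-46 and node-51 (Gate 3), but node-46 never turns on. node-38 would need node-46, node-25, and node-41 (Gate 8), but node-46 never turns on.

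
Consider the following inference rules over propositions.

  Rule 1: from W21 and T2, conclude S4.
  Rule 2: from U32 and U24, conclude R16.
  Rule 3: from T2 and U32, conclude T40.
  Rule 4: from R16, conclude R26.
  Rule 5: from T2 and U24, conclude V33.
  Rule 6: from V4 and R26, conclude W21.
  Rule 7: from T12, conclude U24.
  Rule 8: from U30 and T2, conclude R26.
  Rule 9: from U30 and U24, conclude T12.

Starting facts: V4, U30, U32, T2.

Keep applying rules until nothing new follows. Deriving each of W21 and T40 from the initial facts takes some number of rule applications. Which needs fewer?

T40

T40: T2 and U32 hold, so T40 follows (Rule 3). [1 rule application]
W21: U30 and T2 hold, so R26 follows (Rule 8). From V4 and R26, Rule 6 gives W21. [2 rule applications]
T40 needs fewer.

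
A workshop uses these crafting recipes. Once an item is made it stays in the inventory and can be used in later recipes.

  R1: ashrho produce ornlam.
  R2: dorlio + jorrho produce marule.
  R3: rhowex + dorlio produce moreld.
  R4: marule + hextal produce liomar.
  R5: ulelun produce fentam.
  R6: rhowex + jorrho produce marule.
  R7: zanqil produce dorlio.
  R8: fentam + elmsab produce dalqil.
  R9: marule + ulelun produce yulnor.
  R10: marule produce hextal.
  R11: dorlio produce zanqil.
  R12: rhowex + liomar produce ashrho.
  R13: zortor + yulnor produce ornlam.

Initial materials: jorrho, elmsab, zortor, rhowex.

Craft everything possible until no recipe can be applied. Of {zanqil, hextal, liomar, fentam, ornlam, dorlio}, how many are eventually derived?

Using R6, rhowex and jorrho make marule.
Using R10, marule makes hextal.
Using R4, marule and hextal make liomar.
rhowex + liomar → ashrho (R12).
ashrho → ornlam (R1).
zanqil would need dorlio (R11), but dorlio is never obtained.
hextal: reached.
liomar: reached.
fentam would need ulelun (R5), but ulelun is never obtained.
ornlam: reached.
dorlio would need zanqil (R7), but zanqil is never obtained.
Reached: hextal, liomar, and ornlam — 3 of the 6.

3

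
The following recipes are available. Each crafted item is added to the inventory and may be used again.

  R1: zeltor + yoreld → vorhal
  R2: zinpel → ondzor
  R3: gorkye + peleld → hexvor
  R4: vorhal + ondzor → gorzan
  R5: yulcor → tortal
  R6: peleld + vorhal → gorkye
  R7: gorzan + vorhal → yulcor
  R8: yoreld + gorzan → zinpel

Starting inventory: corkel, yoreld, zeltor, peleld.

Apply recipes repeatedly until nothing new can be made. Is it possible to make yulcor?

yulcor would need gorzan and vorhal (R7), but gorzan is never obtained.

No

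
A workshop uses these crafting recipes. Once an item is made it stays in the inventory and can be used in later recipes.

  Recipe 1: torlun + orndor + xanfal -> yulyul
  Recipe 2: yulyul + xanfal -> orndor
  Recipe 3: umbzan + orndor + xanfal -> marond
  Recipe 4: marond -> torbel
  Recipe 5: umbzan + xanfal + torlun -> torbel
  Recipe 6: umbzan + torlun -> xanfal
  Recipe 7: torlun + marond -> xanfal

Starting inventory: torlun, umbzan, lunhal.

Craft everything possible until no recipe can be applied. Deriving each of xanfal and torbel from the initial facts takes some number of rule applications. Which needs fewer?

xanfal

xanfal: umbzan + torlun -> xanfal (Recipe 6). [1 rule application]
torbel: umbzan + torlun -> xanfal (Recipe 6). Using Recipe 5, umbzan, xanfal, and torlun make torbel. [2 rule applications]
xanfal needs fewer.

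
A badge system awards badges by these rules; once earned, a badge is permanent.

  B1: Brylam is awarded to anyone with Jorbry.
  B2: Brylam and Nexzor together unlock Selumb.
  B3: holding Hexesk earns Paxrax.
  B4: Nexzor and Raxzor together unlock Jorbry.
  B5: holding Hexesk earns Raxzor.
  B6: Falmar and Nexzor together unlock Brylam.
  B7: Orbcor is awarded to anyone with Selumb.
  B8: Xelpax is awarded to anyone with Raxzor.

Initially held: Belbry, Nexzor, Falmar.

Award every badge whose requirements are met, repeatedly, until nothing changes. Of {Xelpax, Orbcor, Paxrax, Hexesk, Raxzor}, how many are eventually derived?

1

With Falmar and Nexzor, Brylam is earned (B6).
With Brylam and Nexzor, Selumb is earned (B2).
With Selumb, Orbcor is earned (B7).
Xelpax would need Raxzor (B8), but Raxzor is never earned.
Orbcor: reached.
Paxrax would need Hexesk (B3), but Hexesk is never earned.
No rule produces Hexesk, and it is not given.
Raxzor would need Hexesk (B5), but Hexesk is never earned.
Reached: Orbcor — 1 of the 5.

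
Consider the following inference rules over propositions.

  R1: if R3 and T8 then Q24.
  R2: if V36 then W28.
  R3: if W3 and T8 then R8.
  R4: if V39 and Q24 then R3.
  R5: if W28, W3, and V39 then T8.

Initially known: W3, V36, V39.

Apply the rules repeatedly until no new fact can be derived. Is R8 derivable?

From V36, R2 gives W28.
From W28, W3, and V39, R5 gives T8.
From W3 and T8, R3 gives R8.

Yes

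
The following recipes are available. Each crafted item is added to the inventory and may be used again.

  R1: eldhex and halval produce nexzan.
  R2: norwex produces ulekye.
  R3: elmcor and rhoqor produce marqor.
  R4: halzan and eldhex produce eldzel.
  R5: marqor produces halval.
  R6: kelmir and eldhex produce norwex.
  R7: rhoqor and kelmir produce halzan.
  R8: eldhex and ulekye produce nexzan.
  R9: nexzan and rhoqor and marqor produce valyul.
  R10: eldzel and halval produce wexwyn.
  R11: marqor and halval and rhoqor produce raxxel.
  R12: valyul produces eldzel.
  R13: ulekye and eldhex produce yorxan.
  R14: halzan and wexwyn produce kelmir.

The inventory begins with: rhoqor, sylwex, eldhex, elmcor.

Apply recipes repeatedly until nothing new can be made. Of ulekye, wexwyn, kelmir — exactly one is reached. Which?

Using R3, elmcor and rhoqor make marqor.
marqor → halval (R5).
eldhex and halval → nexzan (R1).
nexzan and rhoqor and marqor → valyul (R9).
Using R12, valyul makes eldzel.
eldzel and halval → wexwyn (R10).
kelmir would need halzan and wexwyn (R14), but halzan is never obtained. ulekye would need norwex (R2), but norwex is never obtained.

wexwyn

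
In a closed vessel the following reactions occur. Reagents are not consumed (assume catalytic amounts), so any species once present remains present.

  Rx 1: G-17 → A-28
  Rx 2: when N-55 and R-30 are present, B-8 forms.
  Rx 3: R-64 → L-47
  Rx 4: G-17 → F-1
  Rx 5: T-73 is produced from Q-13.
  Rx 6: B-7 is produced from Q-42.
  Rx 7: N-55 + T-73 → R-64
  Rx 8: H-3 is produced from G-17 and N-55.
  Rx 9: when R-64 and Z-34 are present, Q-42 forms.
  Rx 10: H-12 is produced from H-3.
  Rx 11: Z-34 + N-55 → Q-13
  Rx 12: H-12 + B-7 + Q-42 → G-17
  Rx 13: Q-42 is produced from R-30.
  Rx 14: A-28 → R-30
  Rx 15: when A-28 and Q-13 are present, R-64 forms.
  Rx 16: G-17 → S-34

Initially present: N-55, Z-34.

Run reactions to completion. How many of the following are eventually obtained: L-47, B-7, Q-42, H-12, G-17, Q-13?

4

Z-34 and N-55 present → Q-13 forms (Rx 11).
Q-13 present → T-73 forms (Rx 5).
N-55 and T-73 present → R-64 forms (Rx 7).
R-64 and Z-34 present → Q-42 forms (Rx 9).
R-64 present → L-47 forms (Rx 3).
Q-42 present → B-7 forms (Rx 6).
L-47: reached.
B-7: reached.
Q-42: reached.
H-12 would need H-3 (Rx 10), but H-3 never forms.
G-17 would need H-12, B-7, and Q-42 (Rx 12), but H-12 never forms.
Q-13: reached.
Reached: L-47, B-7, Q-42, and Q-13 — 4 of the 6.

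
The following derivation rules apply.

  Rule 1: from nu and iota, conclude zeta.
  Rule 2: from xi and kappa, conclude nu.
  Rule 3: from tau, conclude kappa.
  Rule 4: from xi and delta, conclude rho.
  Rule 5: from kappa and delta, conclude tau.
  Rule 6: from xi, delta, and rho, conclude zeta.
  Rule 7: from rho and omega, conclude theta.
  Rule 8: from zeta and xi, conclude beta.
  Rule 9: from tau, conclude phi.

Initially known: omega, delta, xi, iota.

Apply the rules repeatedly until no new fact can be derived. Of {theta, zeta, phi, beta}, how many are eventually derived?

From xi and delta, Rule 4 gives rho.
From rho and omega, Rule 7 gives theta.
xi, delta, and rho hold, so zeta follows (Rule 6).
From zeta and xi, Rule 8 gives beta.
theta: reached.
zeta: reached.
phi would need tau (Rule 9), but tau is never established.
beta: reached.
Reached: theta, zeta, and beta — 3 of the 4.

3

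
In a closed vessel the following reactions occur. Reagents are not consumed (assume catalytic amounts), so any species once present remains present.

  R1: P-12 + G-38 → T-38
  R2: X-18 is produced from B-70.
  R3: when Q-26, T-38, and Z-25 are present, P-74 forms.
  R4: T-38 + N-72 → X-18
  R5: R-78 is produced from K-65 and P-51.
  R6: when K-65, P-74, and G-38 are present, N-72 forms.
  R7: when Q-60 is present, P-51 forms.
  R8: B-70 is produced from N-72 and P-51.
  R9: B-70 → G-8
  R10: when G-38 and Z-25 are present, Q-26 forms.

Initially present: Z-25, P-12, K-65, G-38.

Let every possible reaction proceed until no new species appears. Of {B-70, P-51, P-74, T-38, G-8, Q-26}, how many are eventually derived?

3

G-38 and Z-25 present → Q-26 forms (R10).
P-12 and G-38 present → T-38 forms (R1).
Q-26, T-38, and Z-25 present → P-74 forms (R3).
B-70 would need N-72 and P-51 (R8), but P-51 never forms.
P-51 would need Q-60 (R7), but Q-60 never forms.
P-74: reached.
T-38: reached.
G-8 would need B-70 (R9), but B-70 never forms.
Q-26: reached.
Reached: P-74, T-38, and Q-26 — 3 of the 6.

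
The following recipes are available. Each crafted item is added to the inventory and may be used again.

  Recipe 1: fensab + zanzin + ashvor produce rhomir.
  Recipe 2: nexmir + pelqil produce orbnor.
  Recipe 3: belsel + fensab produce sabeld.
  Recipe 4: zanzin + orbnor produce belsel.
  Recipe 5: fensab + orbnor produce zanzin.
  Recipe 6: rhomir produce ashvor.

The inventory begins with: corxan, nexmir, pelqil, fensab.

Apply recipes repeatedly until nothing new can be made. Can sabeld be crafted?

nexmir + pelqil → orbnor (Recipe 2).
Using Recipe 5, fensab and orbnor make zanzin.
Using Recipe 4, zanzin and orbnor make belsel.
Using Recipe 3, belsel and fensab make sabeld.

Yes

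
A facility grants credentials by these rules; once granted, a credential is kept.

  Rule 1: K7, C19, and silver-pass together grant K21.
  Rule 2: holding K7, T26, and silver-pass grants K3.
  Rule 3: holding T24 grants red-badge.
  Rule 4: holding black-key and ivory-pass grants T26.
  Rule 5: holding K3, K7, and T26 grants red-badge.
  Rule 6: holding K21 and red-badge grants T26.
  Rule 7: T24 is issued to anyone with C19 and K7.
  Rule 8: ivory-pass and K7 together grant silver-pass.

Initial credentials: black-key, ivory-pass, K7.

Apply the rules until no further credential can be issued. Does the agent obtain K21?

K21 would need K7, C19, and silver-pass (Rule 1), but C19 is never granted.

No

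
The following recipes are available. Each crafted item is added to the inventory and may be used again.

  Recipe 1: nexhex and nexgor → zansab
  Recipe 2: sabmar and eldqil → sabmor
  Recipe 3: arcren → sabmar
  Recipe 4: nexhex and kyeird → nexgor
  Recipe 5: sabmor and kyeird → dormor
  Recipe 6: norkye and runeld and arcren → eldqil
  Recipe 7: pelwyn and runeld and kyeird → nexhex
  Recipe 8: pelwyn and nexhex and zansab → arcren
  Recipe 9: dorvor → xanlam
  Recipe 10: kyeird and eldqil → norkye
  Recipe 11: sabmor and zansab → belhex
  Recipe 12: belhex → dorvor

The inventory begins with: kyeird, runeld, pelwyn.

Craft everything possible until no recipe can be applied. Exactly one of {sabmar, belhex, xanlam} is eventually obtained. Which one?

Using Recipe 7, pelwyn, runeld, and kyeird make nexhex.
Using Recipe 4, nexhex and kyeird make nexgor.
Using Recipe 1, nexhex and nexgor make zansab.
pelwyn and nexhex and zansab → arcren (Recipe 8).
arcren → sabmar (Recipe 3).
belhex would need sabmor and zansab (Recipe 11), but sabmor is never obtained. xanlam would need dorvor (Recipe 9), but dorvor is never obtained.

sabmar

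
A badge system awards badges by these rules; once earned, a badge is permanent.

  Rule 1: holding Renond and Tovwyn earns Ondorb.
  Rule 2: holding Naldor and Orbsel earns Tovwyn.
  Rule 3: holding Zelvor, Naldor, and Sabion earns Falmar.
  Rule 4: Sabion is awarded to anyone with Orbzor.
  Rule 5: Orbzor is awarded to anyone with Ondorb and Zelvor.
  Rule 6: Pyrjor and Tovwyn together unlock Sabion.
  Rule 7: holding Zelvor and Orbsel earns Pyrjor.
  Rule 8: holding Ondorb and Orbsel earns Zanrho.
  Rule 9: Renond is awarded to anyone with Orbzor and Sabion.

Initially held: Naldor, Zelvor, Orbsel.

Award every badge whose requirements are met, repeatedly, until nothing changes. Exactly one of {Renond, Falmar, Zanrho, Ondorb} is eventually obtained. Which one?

With Naldor and Orbsel, Tovwyn is earned (Rule 2).
With Zelvor and Orbsel, Pyrjor is earned (Rule 7).
With Pyrjor and Tovwyn, Sabion is earned (Rule 6).
With Zelvor, Naldor, and Sabion, Falmar is earned (Rule 3).
Renond would need Orbzor and Sabion (Rule 9), but Orbzor is never earned. Ondorb would need Renond and Tovwyn (Rule 1), but Renond is never earned. Zanrho would need Ondorb and Orbsel (Rule 8), but Ondorb is never earned.

Falmar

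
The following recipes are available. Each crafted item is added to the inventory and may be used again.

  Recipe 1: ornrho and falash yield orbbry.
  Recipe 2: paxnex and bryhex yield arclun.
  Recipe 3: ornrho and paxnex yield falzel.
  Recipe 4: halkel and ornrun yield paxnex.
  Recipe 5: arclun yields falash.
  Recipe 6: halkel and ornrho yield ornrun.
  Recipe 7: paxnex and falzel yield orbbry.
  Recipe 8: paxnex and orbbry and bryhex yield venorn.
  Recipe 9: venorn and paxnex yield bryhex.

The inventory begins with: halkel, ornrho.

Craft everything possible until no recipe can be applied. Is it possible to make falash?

falash would need arclun (Recipe 5), but arclun is never obtained.

No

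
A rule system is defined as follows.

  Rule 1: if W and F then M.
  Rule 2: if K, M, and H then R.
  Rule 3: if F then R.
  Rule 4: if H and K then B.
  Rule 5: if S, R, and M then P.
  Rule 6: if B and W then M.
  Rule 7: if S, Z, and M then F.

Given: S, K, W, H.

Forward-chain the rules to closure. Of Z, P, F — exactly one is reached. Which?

From H and K, Rule 4 gives B.
B and W hold, so M follows (Rule 6).
From K, M, and H, Rule 2 gives R.
S, R, and M hold, so P follows (Rule 5).
No rule produces Z, and it is not given. F would need S, Z, and M (Rule 7), but Z is never established.

P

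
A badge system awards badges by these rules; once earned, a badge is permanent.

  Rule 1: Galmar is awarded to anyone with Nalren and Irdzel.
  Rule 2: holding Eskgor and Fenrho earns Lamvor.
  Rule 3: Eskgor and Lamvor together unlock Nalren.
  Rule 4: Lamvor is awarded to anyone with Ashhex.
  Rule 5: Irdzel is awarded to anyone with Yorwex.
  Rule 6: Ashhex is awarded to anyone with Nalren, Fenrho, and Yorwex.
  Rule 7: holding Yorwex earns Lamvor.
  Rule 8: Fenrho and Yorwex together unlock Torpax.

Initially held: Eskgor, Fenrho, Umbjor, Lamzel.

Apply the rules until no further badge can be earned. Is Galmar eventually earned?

No

Galmar would need Nalren and Irdzel (Rule 1), but Irdzel is never earned.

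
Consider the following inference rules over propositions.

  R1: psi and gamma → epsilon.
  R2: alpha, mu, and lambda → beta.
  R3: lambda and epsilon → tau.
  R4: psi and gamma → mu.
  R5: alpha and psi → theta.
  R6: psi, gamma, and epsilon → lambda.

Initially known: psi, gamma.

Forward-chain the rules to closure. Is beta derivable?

beta would need alpha, mu, and lambda (R2), but alpha is never established.

No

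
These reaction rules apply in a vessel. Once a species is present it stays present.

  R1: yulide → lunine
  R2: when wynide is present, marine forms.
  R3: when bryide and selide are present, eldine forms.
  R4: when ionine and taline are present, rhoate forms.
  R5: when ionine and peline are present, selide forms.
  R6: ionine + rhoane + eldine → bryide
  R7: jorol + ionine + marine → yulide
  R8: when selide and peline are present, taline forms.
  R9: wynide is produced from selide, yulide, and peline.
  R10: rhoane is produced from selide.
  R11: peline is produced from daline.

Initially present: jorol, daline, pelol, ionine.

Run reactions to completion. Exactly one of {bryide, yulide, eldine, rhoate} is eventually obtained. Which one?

daline present → peline forms (R11).
ionine and peline present → selide forms (R5).
selide and peline present → taline forms (R8).
ionine and taline present → rhoate forms (R4).
yulide would need jorol, ionine, and marine (R7), but marine never forms. bryide would need ionine, rhoane, and eldine (R6), but eldine never forms. eldine would need bryide and selide (R3), but bryide never forms.

rhoate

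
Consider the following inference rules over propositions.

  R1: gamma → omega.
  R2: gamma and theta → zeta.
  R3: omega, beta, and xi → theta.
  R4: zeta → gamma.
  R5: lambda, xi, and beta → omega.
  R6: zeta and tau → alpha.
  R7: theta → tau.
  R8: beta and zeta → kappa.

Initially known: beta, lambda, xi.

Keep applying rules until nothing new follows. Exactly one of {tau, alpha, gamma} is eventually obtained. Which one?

lambda, xi, and beta hold, so omega follows (R5).
From omega, beta, and xi, R3 gives theta.
theta holds, so tau follows (R7).
gamma would need zeta (R4), but zeta is never established. alpha would need zeta and tau (R6), but zeta is never established.

tau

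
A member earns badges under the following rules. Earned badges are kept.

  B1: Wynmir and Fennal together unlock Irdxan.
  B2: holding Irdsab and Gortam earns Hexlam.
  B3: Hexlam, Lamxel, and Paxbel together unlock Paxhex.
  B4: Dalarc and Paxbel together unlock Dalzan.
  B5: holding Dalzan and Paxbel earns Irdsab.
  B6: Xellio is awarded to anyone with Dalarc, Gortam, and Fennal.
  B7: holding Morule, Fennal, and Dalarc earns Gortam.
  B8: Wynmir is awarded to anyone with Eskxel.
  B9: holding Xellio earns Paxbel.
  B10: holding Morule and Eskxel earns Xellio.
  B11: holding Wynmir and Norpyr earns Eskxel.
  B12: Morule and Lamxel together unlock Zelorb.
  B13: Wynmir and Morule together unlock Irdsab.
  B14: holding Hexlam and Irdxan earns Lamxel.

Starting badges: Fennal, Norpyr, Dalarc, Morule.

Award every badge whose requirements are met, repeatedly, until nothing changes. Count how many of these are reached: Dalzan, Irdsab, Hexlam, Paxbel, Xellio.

With Morule, Fennal, and Dalarc, Gortam is earned (B7).
With Dalarc, Gortam, and Fennal, Xellio is earned (B6).
With Xellio, Paxbel is earned (B9).
With Dalarc and Paxbel, Dalzan is earned (B4).
With Dalzan and Paxbel, Irdsab is earned (B5).
With Irdsab and Gortam, Hexlam is earned (B2).
Dalzan: reached.
Irdsab: reached.
Hexlam: reached.
Paxbel: reached.
Xellio: reached.
All 5 are reached.

5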